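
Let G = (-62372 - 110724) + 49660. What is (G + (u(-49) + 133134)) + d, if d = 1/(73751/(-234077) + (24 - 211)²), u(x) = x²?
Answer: 99034729699415/8185364862 ≈ 12099.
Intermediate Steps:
G = -123436 (G = -173096 + 49660 = -123436)
d = 234077/8185364862 (d = 1/(73751*(-1/234077) + (-187)²) = 1/(-73751/234077 + 34969) = 1/(8185364862/234077) = 234077/8185364862 ≈ 2.8597e-5)
(G + (u(-49) + 133134)) + d = (-123436 + ((-49)² + 133134)) + 234077/8185364862 = (-123436 + (2401 + 133134)) + 234077/8185364862 = (-123436 + 135535) + 234077/8185364862 = 12099 + 234077/8185364862 = 99034729699415/8185364862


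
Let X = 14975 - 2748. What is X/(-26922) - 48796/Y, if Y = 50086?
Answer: -963043717/674207646 ≈ -1.4284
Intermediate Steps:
X = 12227
X/(-26922) - 48796/Y = 12227/(-26922) - 48796/50086 = 12227*(-1/26922) - 48796*1/50086 = -12227/26922 - 24398/25043 = -963043717/674207646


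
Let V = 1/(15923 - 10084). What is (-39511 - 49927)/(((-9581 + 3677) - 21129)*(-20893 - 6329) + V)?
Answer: -522228482/4296875291515 ≈ -0.00012154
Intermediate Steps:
V = 1/5839 ≈ 0.00017126
(-39511 - 49927)/(((-9581 + 3677) - 21129)*(-20893 - 6329) + V) = (-39511 - 49927)/(((-9581 + 3677) - 21129)*(-20893 - 6329) + 1/5839) = -89438/((-5904 - 21129)*(-27222) + 1/5839) = -89438/(-27033*(-27222) + 1/5839) = -89438/(735892326 + 1/5839) = -89438/4296875291515/5839 = -89438*5839/4296875291515 = -522228482/4296875291515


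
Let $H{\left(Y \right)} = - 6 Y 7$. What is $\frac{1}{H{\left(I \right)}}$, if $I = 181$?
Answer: $- \frac{1}{7602} \approx -0.00013154$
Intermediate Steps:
$H{\left(Y \right)} = - 42 Y$
$\frac{1}{H{\left(I \right)}} = \frac{1}{\left(-42\right) 181} = \frac{1}{-7602} = - \frac{1}{7602}$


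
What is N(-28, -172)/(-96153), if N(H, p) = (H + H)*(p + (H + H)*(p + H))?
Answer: 205856/32051 ≈ 6.4228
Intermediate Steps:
N(H, p) = 2*H*(p + 2*H*(H + p)) (N(H, p) = (2*H)*(p + (2*H)*(H + p)) = (2*H)*(p + 2*H*(H + p)) = 2*H*(p + 2*H*(H + p)))
N(-28, -172)/(-96153) = (2*(-28)*(-172 + 2*(-28)² + 2*(-28)*(-172)))/(-96153) = (2*(-28)*(-172 + 2*784 + 9632))*(-1/96153) = (2*(-28)*(-172 + 1568 + 9632))*(-1/96153) = (2*(-28)*11028)*(-1/96153) = -617568*(-1/96153) = 205856/32051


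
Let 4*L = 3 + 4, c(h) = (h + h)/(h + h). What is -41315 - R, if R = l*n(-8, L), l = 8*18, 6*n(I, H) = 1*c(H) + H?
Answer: -41381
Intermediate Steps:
c(h) = 1 (c(h) = (2*h)/((2*h)) = (2*h)*(1/(2*h)) = 1)
L = 7/4 (L = (3 + 4)/4 = (1/4)*7 = 7/4 ≈ 1.7500)
n(I, H) = 1/6 + H/6 (n(I, H) = (1*1 + H)/6 = (1 + H)/6 = 1/6 + H/6)
l = 144
R = 66 (R = 144*(1/6 + (1/6)*(7/4)) = 144*(1/6 + 7/24) = 144*(11/24) = 66)
-41315 - R = -41315 - 1*66 = -41315 - 66 = -41381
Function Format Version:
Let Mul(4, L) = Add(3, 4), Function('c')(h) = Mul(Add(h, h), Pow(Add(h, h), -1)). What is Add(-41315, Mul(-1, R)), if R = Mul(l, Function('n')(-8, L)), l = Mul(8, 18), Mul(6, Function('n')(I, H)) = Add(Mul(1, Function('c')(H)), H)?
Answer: -41381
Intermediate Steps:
Function('c')(h) = 1 (Function('c')(h) = Mul(Mul(2, h), Pow(Mul(2, h), -1)) = Mul(Mul(2, h), Mul(Rational(1, 2), Pow(h, -1))) = 1)
L = Rational(7, 4) (L = Mul(Rational(1, 4), Add(3, 4)) = Mul(Rational(1, 4), 7) = Rational(7, 4) ≈ 1.7500)
Function('n')(I, H) = Add(Rational(1, 6), Mul(Rational(1, 6), H)) (Function('n')(I, H) = Mul(Rational(1, 6), Add(Mul(1, 1), H)) = Mul(Rational(1, 6), Add(1, H)) = Add(Rational(1, 6), Mul(Rational(1, 6), H)))
l = 144
R = 66 (R = Mul(144, Add(Rational(1, 6), Mul(Rational(1, 6), Rational(7, 4)))) = Mul(144, Add(Rational(1, 6), Rational(7, 24))) = Mul(144, Rational(11, 24)) = 66)
Add(-41315, Mul(-1, R)) = Add(-41315, Mul(-1, 66)) = Add(-41315, -66) = -41381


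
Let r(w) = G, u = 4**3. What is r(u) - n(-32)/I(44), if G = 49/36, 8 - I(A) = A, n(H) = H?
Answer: 17/36 ≈ 0.47222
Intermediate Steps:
u = 64
I(A) = 8 - A
G = 49/36 (G = 49*(1/36) = 49/36 ≈ 1.3611)
r(w) = 49/36
r(u) - n(-32)/I(44) = 49/36 - (-32)/(8 - 1*44) = 49/36 - (-32)/(8 - 44) = 49/36 - (-32)/(-36) = 49/36 - (-32)*(-1)/36 = 49/36 - 1*8/9 = 49/36 - 8/9 = 17/36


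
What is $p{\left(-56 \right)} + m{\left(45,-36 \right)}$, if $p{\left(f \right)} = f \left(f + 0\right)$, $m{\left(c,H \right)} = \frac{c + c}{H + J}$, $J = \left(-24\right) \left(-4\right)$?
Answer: $\frac{6275}{2} \approx 3137.5$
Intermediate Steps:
$J = 96$
$m{\left(c,H \right)} = \frac{2 c}{96 + H}$ ($m{\left(c,H \right)} = \frac{c + c}{H + 96} = \frac{2 c}{96 + H}$)
$p{\left(f \right)} = f^{2}$ ($p{\left(f \right)} = f f = f^{2}$)
$p{\left(-56 \right)} + m{\left(45,-36 \right)} = \left(-56\right)^{2} + 2 \cdot 45 \frac{1}{96 - 36} = 3136 + 2 \cdot 45 \cdot \frac{1}{60} = 3136 + \frac{3}{2} = \frac{6275}{2}$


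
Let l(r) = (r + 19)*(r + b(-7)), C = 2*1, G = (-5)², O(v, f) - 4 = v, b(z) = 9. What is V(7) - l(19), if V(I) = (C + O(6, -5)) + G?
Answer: -1027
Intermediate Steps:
O(v, f) = 4 + v
G = 25
C = 2
V(I) = 37 (V(I) = (2 + (4 + 6)) + 25 = (2 + 10) + 25 = 12 + 25 = 37)
l(r) = (9 + r)*(19 + r) (l(r) = (r + 19)*(r + 9) = (19 + r)*(9 + r) = (9 + r)*(19 + r))
V(7) - l(19) = 37 - (171 + 19² + 28*19) = 37 - (171 + 361 + 532) = 37 - 1*1064 = 37 - 1064 = -1027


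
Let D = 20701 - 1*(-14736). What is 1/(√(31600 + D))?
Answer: √67037/67037 ≈ 0.0038623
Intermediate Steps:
D = 35437 (D = 20701 + 14736 = 35437)
1/(√(31600 + D)) = 1/(√(31600 + 35437)) = 1/(√67037) = √67037/67037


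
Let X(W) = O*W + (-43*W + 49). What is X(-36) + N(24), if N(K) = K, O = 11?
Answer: 1225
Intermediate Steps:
X(W) = 49 - 32*W (X(W) = 11*W + (-43*W + 49) = 11*W + (49 - 43*W) = 49 - 32*W)
X(-36) + N(24) = (49 - 32*(-36)) + 24 = (49 + 1152) + 24 = 1201 + 24 = 1225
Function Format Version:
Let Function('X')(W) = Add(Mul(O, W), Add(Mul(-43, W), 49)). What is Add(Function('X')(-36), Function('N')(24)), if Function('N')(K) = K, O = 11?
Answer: 1225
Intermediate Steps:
Function('X')(W) = Add(49, Mul(-32, W)) (Function('X')(W) = Add(Mul(11, W), Add(Mul(-43, W), 49)) = Add(Mul(11, W), Add(49, Mul(-43, W))) = Add(49, Mul(-32, W)))
Add(Function('X')(-36), Function('N')(24)) = Add(Add(49, Mul(-32, -36)), 24) = Add(Add(49, 1152), 24) = Add(1201, 24) = 1225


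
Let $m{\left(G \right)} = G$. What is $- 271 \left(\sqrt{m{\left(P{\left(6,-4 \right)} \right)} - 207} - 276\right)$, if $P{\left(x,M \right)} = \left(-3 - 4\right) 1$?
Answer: $74796 - 271 i \sqrt{214} \approx 74796.0 - 3964.4 i$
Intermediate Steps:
$P{\left(x,M \right)} = -7$ ($P{\left(x,M \right)} = \left(-3 - 4\right) 1 = \left(-7\right) 1 = -7$)
$- 271 \left(\sqrt{m{\left(P{\left(6,-4 \right)} \right)} - 207} - 276\right) = - 271 \left(\sqrt{-7 - 207} - 276\right) = - 271 \left(\sqrt{-214} - 276\right) = - 271 \left(i \sqrt{214} - 276\right) = - 271 \left(-276 + i \sqrt{214}\right) = 74796 - 271 i \sqrt{214}$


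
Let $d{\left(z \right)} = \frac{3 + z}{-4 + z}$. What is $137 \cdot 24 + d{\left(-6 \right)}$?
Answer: $\frac{32883}{10} \approx 3288.3$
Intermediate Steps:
$d{\left(z \right)} = \frac{3 + z}{-4 + z}$
$137 \cdot 24 + d{\left(-6 \right)} = 137 \cdot 24 + \frac{3 - 6}{-4 - 6} = 3288 + \frac{1}{-10} \left(-3\right) = 3288 - - \frac{3}{10} = 3288 + \frac{3}{10} = \frac{32883}{10}$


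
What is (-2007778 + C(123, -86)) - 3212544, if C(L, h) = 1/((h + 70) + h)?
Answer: -532472845/102 ≈ -5.2203e+6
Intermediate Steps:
C(L, h) = 1/(70 + 2*h) (C(L, h) = 1/((70 + h) + h) = 1/(70 + 2*h))
(-2007778 + C(123, -86)) - 3212544 = (-2007778 + 1/(2*(35 - 86))) - 3212544 = (-2007778 + (½)/(-51)) - 3212544 = (-2007778 + (½)*(-1/51)) - 3212544 = (-2007778 - 1/102) - 3212544 = -204793357/102 - 3212544 = -532472845/102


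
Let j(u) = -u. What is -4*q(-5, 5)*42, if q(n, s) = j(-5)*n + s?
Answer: 3360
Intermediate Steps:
q(n, s) = s + 5*n (q(n, s) = (-1*(-5))*n + s = 5*n + s = s + 5*n)
-4*q(-5, 5)*42 = -4*(5 + 5*(-5))*42 = -4*(5 - 25)*42 = -4*(-20)*42 = 80*42 = 3360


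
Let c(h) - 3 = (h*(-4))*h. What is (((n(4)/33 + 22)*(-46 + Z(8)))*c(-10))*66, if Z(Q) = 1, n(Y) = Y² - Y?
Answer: 26368740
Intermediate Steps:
c(h) = 3 - 4*h² (c(h) = 3 + (h*(-4))*h = 3 + (-4*h)*h = 3 - 4*h²)
(((n(4)/33 + 22)*(-46 + Z(8)))*c(-10))*66 = ((((4*(-1 + 4))/33 + 22)*(-46 + 1))*(3 - 4*(-10)²))*66 = ((((4*3)*(1/33) + 22)*(-45))*(3 - 4*100))*66 = (((12*(1/33) + 22)*(-45))*(3 - 400))*66 = (((4/11 + 22)*(-45))*(-397))*66 = (((246/11)*(-45))*(-397))*66 = -11070/11*(-397)*66 = (4394790/11)*66 = 26368740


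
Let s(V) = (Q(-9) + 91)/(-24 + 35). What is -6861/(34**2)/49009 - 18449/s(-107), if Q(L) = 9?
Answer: -718586798716/354090025 ≈ -2029.4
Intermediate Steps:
s(V) = 100/11 (s(V) = (9 + 91)/(-24 + 35) = 100/11)
-6861/(34**2)/49009 - 18449/s(-107) = -6861/(34**2)/49009 - 18449/100/11 = -6861/1156*(1/49009) - 18449*11/100 = -6861*1/1156*(1/49009) - 202939/100 = -6861/1156*1/49009 - 202939/100 = -6861/56654404 - 202939/100 = -718586798716/354090025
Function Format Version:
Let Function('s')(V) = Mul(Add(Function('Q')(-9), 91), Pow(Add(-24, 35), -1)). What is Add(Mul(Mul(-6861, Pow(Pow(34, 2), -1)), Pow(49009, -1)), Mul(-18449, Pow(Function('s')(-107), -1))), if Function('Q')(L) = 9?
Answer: Rational(-718586798716, 354090025) ≈ -2029.4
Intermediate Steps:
Function('s')(V) = Rational(100, 11) (Function('s')(V) = Mul(Add(9, 91), Pow(Add(-24, 35), -1)) = Mul(100, Pow(11, -1)) = Mul(100, Rational(1, 11)) = Rational(100, 11))
Add(Mul(Mul(-6861, Pow(Pow(34, 2), -1)), Pow(49009, -1)), Mul(-18449, Pow(Function('s')(-107), -1))) = Add(Mul(Mul(-6861, Pow(Pow(34, 2), -1)), Pow(49009, -1)), Mul(-18449, Pow(Rational(100, 11), -1))) = Add(Mul(Mul(-6861, Pow(1156, -1)), Rational(1, 49009)), Mul(-18449, Rational(11, 100))) = Add(Mul(Mul(-6861, Rational(1, 1156)), Rational(1, 49009)), Rational(-202939, 100)) = Add(Mul(Rational(-6861, 1156), Rational(1, 49009)), Rational(-202939, 100)) = Add(Rational(-6861, 56654404), Rational(-202939, 100)) = Rational(-718586798716, 354090025)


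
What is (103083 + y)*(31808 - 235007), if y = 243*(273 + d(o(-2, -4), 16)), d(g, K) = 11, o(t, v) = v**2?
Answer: -34969531905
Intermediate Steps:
y = 69012 (y = 243*(273 + 11) = 243*284 = 69012)
(103083 + y)*(31808 - 235007) = (103083 + 69012)*(31808 - 235007) = 172095*(-203199) = -34969531905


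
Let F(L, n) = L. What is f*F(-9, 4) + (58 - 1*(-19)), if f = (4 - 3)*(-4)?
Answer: 113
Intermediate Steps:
f = -4 (f = 1*(-4) = -4)
f*F(-9, 4) + (58 - 1*(-19)) = -4*(-9) + (58 - 1*(-19)) = 36 + (58 + 19) = 36 + 77 = 113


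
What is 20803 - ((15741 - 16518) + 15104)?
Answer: 6476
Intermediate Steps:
20803 - ((15741 - 16518) + 15104) = 20803 - (-777 + 15104) = 20803 - 1*14327 = 20803 - 14327 = 6476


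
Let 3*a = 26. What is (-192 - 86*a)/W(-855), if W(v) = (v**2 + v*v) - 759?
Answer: -2812/4383873 ≈ -0.00064144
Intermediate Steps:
a = 26/3 (a = (1/3)*26 = 26/3 ≈ 8.6667)
W(v) = -759 + 2*v**2 (W(v) = (v**2 + v**2) - 759 = 2*v**2 - 759 = -759 + 2*v**2)
(-192 - 86*a)/W(-855) = (-192 - 86*26/3)/(-759 + 2*(-855)**2) = (-192 - 2236/3)/(-759 + 2*731025) = -2812/(3*(-759 + 1462050)) = -2812/3/1461291 = -2812/3*1/1461291 = -2812/4383873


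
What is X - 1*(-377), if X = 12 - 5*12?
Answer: 329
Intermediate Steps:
X = -48 (X = 12 - 60 = -48)
X - 1*(-377) = -48 - 1*(-377) = -48 + 377 = 329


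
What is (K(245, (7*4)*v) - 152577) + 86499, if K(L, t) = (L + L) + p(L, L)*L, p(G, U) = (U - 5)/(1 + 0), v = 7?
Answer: -6788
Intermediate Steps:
p(G, U) = -5 + U (p(G, U) = (-5 + U)/1 = (-5 + U)*1 = -5 + U)
K(L, t) = 2*L + L*(-5 + L) (K(L, t) = (L + L) + (-5 + L)*L = 2*L + L*(-5 + L))
(K(245, (7*4)*v) - 152577) + 86499 = (245*(-3 + 245) - 152577) + 86499 = (245*242 - 152577) + 86499 = (59290 - 152577) + 86499 = -93287 + 86499 = -6788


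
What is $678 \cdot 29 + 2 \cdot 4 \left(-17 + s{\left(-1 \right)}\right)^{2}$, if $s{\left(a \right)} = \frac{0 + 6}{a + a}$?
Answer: $22862$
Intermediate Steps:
$s{\left(a \right)} = \frac{3}{a}$ ($s{\left(a \right)} = \frac{6}{2 a} = 6 \frac{1}{2 a} = \frac{3}{a}$)
$678 \cdot 29 + 2 \cdot 4 \left(-17 + s{\left(-1 \right)}\right)^{2} = 678 \cdot 29 + 2 \cdot 4 \left(-17 + \frac{3}{-1}\right)^{2} = 19662 + 8 \left(-17 + 3 \left(-1\right)\right)^{2} = 19662 + 8 \left(-17 - 3\right)^{2} = 19662 + 8 \left(-20\right)^{2} = 19662 + 8 \cdot 400 = 19662 + 3200 = 22862$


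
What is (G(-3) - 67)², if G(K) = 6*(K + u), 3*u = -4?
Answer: 8649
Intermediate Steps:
u = -4/3 (u = (⅓)*(-4) = -4/3 ≈ -1.3333)
G(K) = -8 + 6*K (G(K) = 6*(K - 4/3) = 6*(-4/3 + K) = -8 + 6*K)
(G(-3) - 67)² = ((-8 + 6*(-3)) - 67)² = ((-8 - 18) - 67)² = (-26 - 67)² = (-93)² = 8649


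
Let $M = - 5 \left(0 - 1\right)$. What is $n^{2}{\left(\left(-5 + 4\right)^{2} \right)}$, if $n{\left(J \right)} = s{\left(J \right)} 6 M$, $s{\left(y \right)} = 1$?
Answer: $900$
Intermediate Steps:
$M = 5$ ($M = \left(-5\right) \left(-1\right) = 5$)
$n{\left(J \right)} = 30$ ($n{\left(J \right)} = 1 \cdot 6 \cdot 5 = 6 \cdot 5 = 30$)
$n^{2}{\left(\left(-5 + 4\right)^{2} \right)} = 30^{2} = 900$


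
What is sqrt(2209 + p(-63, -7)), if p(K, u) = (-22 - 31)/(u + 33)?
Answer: sqrt(1491906)/26 ≈ 46.978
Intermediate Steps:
p(K, u) = -53/(33 + u)
sqrt(2209 + p(-63, -7)) = sqrt(2209 - 53/(33 - 7)) = sqrt(2209 - 53/26) = sqrt(57381/26) = sqrt(1491906)/26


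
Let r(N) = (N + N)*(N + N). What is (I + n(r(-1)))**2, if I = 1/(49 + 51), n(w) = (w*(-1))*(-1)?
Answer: 160801/10000 ≈ 16.080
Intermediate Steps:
r(N) = 4*N**2 (r(N) = (2*N)*(2*N) = 4*N**2)
n(w) = w (n(w) = -w*(-1) = w)
I = 1/100 ≈ 0.010000
(I + n(r(-1)))**2 = (1/100 + 4*(-1)**2)**2 = (1/100 + 4*1)**2 = (1/100 + 4)**2 = (401/100)**2 = 160801/10000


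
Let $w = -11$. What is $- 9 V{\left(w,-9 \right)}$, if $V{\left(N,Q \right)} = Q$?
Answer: $81$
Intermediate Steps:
$- 9 V{\left(w,-9 \right)} = \left(-9\right) \left(-9\right) = 81$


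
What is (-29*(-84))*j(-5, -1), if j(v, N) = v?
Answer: -12180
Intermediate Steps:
(-29*(-84))*j(-5, -1) = -29*(-84)*(-5) = 2436*(-5) = -12180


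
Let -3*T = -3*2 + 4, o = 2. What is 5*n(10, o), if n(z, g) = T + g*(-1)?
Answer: -20/3 ≈ -6.6667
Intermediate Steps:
T = ⅔ (T = -(-3*2 + 4)/3 = -(-6 + 4)/3 = -⅓*(-2) = ⅔ ≈ 0.66667)
n(z, g) = ⅔ - g (n(z, g) = ⅔ + g*(-1) = ⅔ - g)
5*n(10, o) = 5*(⅔ - 1*2) = 5*(⅔ - 2) = 5*(-4/3) = -20/3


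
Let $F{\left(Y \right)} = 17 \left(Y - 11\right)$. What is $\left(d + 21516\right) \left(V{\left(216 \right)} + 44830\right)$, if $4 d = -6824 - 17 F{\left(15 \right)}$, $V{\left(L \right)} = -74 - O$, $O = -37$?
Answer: $874404153$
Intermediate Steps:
$F{\left(Y \right)} = -187 + 17 Y$ ($F{\left(Y \right)} = 17 \left(-11 + Y\right) = -187 + 17 Y$)
$V{\left(L \right)} = -37$ ($V{\left(L \right)} = -74 - -37 = -74 + 37 = -37$)
$d = -1995$ ($d = \frac{-6824 - 17 \left(-187 + 17 \cdot 15\right)}{4} = \frac{-6824 - 17 \left(-187 + 255\right)}{4} = \frac{-6824 - 1156}{4} = \frac{1}{4} \left(-7980\right) = -1995$)
$\left(d + 21516\right) \left(V{\left(216 \right)} + 44830\right) = \left(-1995 + 21516\right) \left(-37 + 44830\right) = 19521 \cdot 44793 = 874404153$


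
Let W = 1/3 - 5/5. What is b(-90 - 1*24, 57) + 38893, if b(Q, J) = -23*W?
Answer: 116725/3 ≈ 38908.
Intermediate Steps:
W = -⅔ (W = 1*(⅓) - 5*⅕ = ⅓ - 1 = -⅔ ≈ -0.66667)
b(Q, J) = 46/3 (b(Q, J) = -23*(-⅔) = 46/3)
b(-90 - 1*24, 57) + 38893 = 46/3 + 38893 = 116725/3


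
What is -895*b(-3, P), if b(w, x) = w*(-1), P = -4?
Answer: -2685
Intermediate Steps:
b(w, x) = -w
-895*b(-3, P) = -(-895)*(-3) = -895*3 = -2685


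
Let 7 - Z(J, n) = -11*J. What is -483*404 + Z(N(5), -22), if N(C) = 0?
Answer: -195125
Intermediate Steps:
Z(J, n) = 7 + 11*J (Z(J, n) = 7 - (-11)*J = 7 + 11*J)
-483*404 + Z(N(5), -22) = -483*404 + (7 + 11*0) = -195132 + (7 + 0) = -195132 + 7 = -195125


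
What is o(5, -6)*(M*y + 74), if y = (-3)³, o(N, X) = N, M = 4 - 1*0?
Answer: -170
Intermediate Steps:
M = 4 (M = 4 + 0 = 4)
y = -27
o(5, -6)*(M*y + 74) = 5*(4*(-27) + 74) = 5*(-108 + 74) = 5*(-34) = -170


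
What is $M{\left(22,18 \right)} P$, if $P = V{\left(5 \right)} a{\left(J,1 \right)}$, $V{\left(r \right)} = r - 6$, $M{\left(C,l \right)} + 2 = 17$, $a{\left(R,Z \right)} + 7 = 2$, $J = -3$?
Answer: $75$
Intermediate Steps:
$a{\left(R,Z \right)} = -5$ ($a{\left(R,Z \right)} = -7 + 2 = -5$)
$M{\left(C,l \right)} = 15$ ($M{\left(C,l \right)} = -2 + 17 = 15$)
$V{\left(r \right)} = -6 + r$ ($V{\left(r \right)} = r - 6 = -6 + r$)
$P = 5$ ($P = \left(-6 + 5\right) \left(-5\right) = \left(-1\right) \left(-5\right) = 5$)
$M{\left(22,18 \right)} P = 15 \cdot 5 = 75$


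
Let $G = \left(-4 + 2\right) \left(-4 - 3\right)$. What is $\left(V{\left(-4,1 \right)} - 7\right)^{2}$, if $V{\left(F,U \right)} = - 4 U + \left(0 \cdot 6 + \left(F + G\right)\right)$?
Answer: $1$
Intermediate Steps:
$G = 14$ ($G = \left(-2\right) \left(-7\right) = 14$)
$V{\left(F,U \right)} = 14 + F - 4 U$ ($V{\left(F,U \right)} = - 4 U + \left(0 \cdot 6 + \left(F + 14\right)\right) = - 4 U + \left(0 + \left(14 + F\right)\right) = - 4 U + \left(14 + F\right) = 14 + F - 4 U$)
$\left(V{\left(-4,1 \right)} - 7\right)^{2} = \left(\left(14 - 4 - 4\right) - 7\right)^{2} = \left(6 - 7\right)^{2} = \left(-1\right)^{2} = 1$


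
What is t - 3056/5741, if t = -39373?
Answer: -226043449/5741 ≈ -39374.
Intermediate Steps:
t - 3056/5741 = -39373 - 3056/5741 = -226043449/5741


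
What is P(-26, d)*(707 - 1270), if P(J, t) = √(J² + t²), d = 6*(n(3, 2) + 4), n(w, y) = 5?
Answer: -1126*√898 ≈ -33742.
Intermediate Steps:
d = 54 (d = 6*(5 + 4) = 6*9 = 54)
P(-26, d)*(707 - 1270) = √((-26)² + 54²)*(707 - 1270) = √(676 + 2916)*(-563) = √3592*(-563) = (2*√898)*(-563) = -1126*√898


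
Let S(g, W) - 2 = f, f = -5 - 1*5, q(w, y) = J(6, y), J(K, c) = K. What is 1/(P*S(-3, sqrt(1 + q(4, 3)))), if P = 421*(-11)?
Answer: 1/37048 ≈ 2.6992e-5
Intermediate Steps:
q(w, y) = 6
f = -10 (f = -5 - 5 = -10)
S(g, W) = -8 (S(g, W) = 2 - 10 = -8)
P = -4631
1/(P*S(-3, sqrt(1 + q(4, 3)))) = 1/(-4631*(-8)) = 1/37048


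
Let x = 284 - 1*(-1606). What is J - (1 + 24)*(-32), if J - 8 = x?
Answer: 2698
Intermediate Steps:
x = 1890 (x = 284 + 1606 = 1890)
J = 1898 (J = 8 + 1890 = 1898)
J - (1 + 24)*(-32) = 1898 - (1 + 24)*(-32) = 1898 - 25*(-32) = 1898 - 1*(-800) = 1898 + 800 = 2698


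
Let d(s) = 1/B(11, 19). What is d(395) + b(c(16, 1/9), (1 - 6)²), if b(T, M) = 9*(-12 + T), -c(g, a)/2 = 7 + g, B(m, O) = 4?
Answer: -2087/4 ≈ -521.75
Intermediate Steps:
c(g, a) = -14 - 2*g (c(g, a) = -2*(7 + g) = -14 - 2*g)
d(s) = ¼ (d(s) = 1/4 = ¼)
b(T, M) = -108 + 9*T
d(395) + b(c(16, 1/9), (1 - 6)²) = ¼ + (-108 + 9*(-14 - 2*16)) = ¼ + (-108 + 9*(-14 - 32)) = ¼ + (-108 + 9*(-46)) = ¼ + (-108 - 414) = ¼ - 522 = -2087/4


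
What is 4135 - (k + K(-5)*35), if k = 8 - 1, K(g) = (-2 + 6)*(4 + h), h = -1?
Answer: 3708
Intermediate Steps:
K(g) = 12 (K(g) = (-2 + 6)*(4 - 1) = 4*3 = 12)
k = 7
4135 - (k + K(-5)*35) = 4135 - (7 + 12*35) = 4135 - (7 + 420) = 4135 - 1*427 = 4135 - 427 = 3708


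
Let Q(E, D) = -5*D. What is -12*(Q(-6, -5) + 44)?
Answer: -828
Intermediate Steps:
-12*(Q(-6, -5) + 44) = -12*(-5*(-5) + 44) = -12*(25 + 44) = -12*69 = -828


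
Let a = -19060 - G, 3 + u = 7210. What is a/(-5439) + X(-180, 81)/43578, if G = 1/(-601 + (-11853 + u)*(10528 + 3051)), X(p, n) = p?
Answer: 107694332800927/30768138023595 ≈ 3.5002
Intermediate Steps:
u = 7207 (u = -3 + 7210 = 7207)
G = -1/63088635 (G = 1/(-601 + (-11853 + 7207)*(10528 + 3051)) = 1/(-601 - 4646*13579) = 1/(-601 - 63088034) = 1/(-63088635) = -1/63088635 ≈ -1.5851e-8)
a = -1202469383099/63088635 (a = -19060 - 1*(-1/63088635) = -19060 + 1/63088635 = -1202469383099/63088635 ≈ -19060.)
a/(-5439) + X(-180, 81)/43578 = -1202469383099/63088635/(-5439) - 180/43578 = -1202469383099/63088635*(-1/5439) - 180*1/43578 = 1202469383099/343139085765 - 10/2421 = 107694332800927/30768138023595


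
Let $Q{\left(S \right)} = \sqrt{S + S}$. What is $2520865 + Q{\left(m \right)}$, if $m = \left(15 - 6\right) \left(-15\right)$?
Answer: $2520865 + 3 i \sqrt{30} \approx 2.5209 \cdot 10^{6} + 16.432 i$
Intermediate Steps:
$m = -135$ ($m = 9 \left(-15\right) = -135$)
$Q{\left(S \right)} = \sqrt{2} \sqrt{S}$ ($Q{\left(S \right)} = \sqrt{2 S} = \sqrt{2} \sqrt{S}$)
$2520865 + Q{\left(m \right)} = 2520865 + \sqrt{2} \sqrt{-135} = 2520865 + \sqrt{2} \cdot 3 i \sqrt{15} = 2520865 + 3 i \sqrt{30}$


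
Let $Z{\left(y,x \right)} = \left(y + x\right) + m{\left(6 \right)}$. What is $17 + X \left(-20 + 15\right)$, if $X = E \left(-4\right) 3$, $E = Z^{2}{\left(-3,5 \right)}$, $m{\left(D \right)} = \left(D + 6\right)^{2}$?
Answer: $1278977$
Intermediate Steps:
$m{\left(D \right)} = \left(6 + D\right)^{2}$
$Z{\left(y,x \right)} = 144 + x + y$ ($Z{\left(y,x \right)} = \left(y + x\right) + \left(6 + 6\right)^{2} = \left(x + y\right) + 12^{2} = \left(x + y\right) + 144 = 144 + x + y$)
$E = 21316$ ($E = \left(144 + 5 - 3\right)^{2} = 146^{2} = 21316$)
$X = -255792$ ($X = 21316 \left(-4\right) 3 = \left(-85264\right) 3 = -255792$)
$17 + X \left(-20 + 15\right) = 17 - 255792 \left(-20 + 15\right) = 17 - -1278960 = 17 + 1278960 = 1278977$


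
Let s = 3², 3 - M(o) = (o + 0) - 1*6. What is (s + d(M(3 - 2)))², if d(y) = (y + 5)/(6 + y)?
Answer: 19321/196 ≈ 98.577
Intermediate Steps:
M(o) = 9 - o (M(o) = 3 - ((o + 0) - 1*6) = 3 - (o - 6) = 3 - (-6 + o) = 3 + (6 - o) = 9 - o)
d(y) = (5 + y)/(6 + y)
s = 9
(s + d(M(3 - 2)))² = (9 + (5 + (9 - (3 - 2)))/(6 + (9 - (3 - 2))))² = (9 + (5 + (9 - 1*1))/(6 + (9 - 1*1)))² = (9 + (5 + (9 - 1))/(6 + (9 - 1)))² = (9 + (5 + 8)/(6 + 8))² = (9 + 13/14)² = (139/14)² = 19321/196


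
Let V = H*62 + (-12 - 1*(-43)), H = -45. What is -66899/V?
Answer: 66899/2759 ≈ 24.248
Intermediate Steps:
V = -2759 (V = -45*62 + (-12 - 1*(-43)) = -2790 + (-12 + 43) = -2790 + 31 = -2759)
-66899/V = -66899/(-2759) = -66899*(-1/2759) = 66899/2759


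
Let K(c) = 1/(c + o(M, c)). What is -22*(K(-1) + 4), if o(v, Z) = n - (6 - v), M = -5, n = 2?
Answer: -429/5 ≈ -85.800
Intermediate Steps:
o(v, Z) = -4 + v (o(v, Z) = 2 - (6 - v) = 2 + (-6 + v) = -4 + v)
K(c) = 1/(-9 + c) (K(c) = 1/(c + (-4 - 5)) = 1/(c - 9) = 1/(-9 + c))
-22*(K(-1) + 4) = -22*(1/(-9 - 1) + 4) = -22*(1/(-10) + 4) = -22*(-1/10 + 4) = -22*39/10 = -429/5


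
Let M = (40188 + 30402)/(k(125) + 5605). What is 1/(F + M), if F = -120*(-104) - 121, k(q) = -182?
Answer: 5423/67093447 ≈ 8.0828e-5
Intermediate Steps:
F = 12359 (F = 12480 - 121 = 12359)
M = 70590/5423 (M = (40188 + 30402)/(-182 + 5605) = 70590/5423 ≈ 13.017)
1/(F + M) = 1/(12359 + 70590/5423) = 1/(67093447/5423) = 5423/67093447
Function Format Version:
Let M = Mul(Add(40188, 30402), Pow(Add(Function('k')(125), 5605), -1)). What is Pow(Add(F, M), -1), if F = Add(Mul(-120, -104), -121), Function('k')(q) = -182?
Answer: Rational(5423, 67093447) ≈ 8.0828e-5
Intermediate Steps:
F = 12359 (F = Add(12480, -121) = 12359)
M = Rational(70590, 5423) (M = Mul(Add(40188, 30402), Pow(Add(-182, 5605), -1)) = Mul(70590, Pow(5423, -1)) = Mul(70590, Rational(1, 5423)) = Rational(70590, 5423) ≈ 13.017)
Pow(Add(F, M), -1) = Pow(Add(12359, Rational(70590, 5423)), -1) = Pow(Rational(67093447, 5423), -1) = Rational(5423, 67093447)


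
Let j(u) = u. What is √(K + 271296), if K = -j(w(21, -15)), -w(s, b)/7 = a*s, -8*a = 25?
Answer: √4333386/4 ≈ 520.42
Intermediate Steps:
a = -25/8 (a = -⅛*25 = -25/8 ≈ -3.1250)
w(s, b) = 175*s/8 (w(s, b) = -(-175)*s/8 = 175*s/8)
K = -3675/8 (K = -175*21/8 = -1*3675/8 = -3675/8 ≈ -459.38)
√(K + 271296) = √(-3675/8 + 271296) = √(2166693/8) = √4333386/4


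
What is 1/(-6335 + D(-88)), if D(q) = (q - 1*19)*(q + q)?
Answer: 1/12497 ≈ 8.0019e-5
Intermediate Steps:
D(q) = 2*q*(-19 + q) (D(q) = (q - 19)*(2*q) = (-19 + q)*(2*q) = 2*q*(-19 + q))
1/(-6335 + D(-88)) = 1/(-6335 + 2*(-88)*(-19 - 88)) = 1/(-6335 + 2*(-88)*(-107)) = 1/(-6335 + 18832) = 1/12497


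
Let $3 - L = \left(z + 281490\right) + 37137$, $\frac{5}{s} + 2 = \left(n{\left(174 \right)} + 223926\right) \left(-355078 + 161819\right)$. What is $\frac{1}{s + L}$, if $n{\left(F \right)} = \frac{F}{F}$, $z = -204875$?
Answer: $- \frac{8655181619}{984518253979632} \approx -8.7913 \cdot 10^{-6}$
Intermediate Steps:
$n{\left(F \right)} = 1$
$s = - \frac{1}{8655181619}$ ($s = \frac{5}{-2 + \left(1 + 223926\right) \left(-355078 + 161819\right)} = \frac{5}{-2 + 223927 \left(-193259\right)} = \frac{5}{-2 - 43275908093} = \frac{5}{-43275908095} = 5 \left(- \frac{1}{43275908095}\right) = - \frac{1}{8655181619} \approx -1.1554 \cdot 10^{-10}$)
$L = -113749$ ($L = 3 - \left(\left(-204875 + 281490\right) + 37137\right) = 3 - \left(76615 + 37137\right) = 3 - 113752 = -113749$)
$\frac{1}{s + L} = \frac{1}{- \frac{1}{8655181619} - 113749} = \frac{1}{- \frac{984518253979632}{8655181619}} = - \frac{8655181619}{984518253979632}$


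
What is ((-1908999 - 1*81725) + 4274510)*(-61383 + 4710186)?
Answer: 10616871208158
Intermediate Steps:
((-1908999 - 1*81725) + 4274510)*(-61383 + 4710186) = ((-1908999 - 81725) + 4274510)*4648803 = (-1990724 + 4274510)*4648803 = 2283786*4648803 = 10616871208158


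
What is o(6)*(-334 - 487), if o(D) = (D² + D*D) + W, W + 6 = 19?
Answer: -69785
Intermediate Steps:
W = 13 (W = -6 + 19 = 13)
o(D) = 13 + 2*D² (o(D) = (D² + D*D) + 13 = (D² + D²) + 13 = 2*D² + 13 = 13 + 2*D²)
o(6)*(-334 - 487) = (13 + 2*6²)*(-334 - 487) = (13 + 2*36)*(-821) = (13 + 72)*(-821) = 85*(-821) = -69785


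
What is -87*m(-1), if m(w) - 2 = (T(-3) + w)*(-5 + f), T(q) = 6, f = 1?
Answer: 1566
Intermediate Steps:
m(w) = -22 - 4*w (m(w) = 2 + (6 + w)*(-5 + 1) = 2 + (6 + w)*(-4) = 2 + (-24 - 4*w) = -22 - 4*w)
-87*m(-1) = -87*(-22 - 4*(-1)) = -87*(-22 + 4) = -87*(-18) = 1566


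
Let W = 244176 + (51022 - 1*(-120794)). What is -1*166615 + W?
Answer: 249377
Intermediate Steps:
W = 415992 (W = 244176 + (51022 + 120794) = 244176 + 171816 = 415992)
-1*166615 + W = -1*166615 + 415992 = -166615 + 415992 = 249377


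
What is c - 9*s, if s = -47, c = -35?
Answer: 388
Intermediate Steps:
c - 9*s = -35 - 9*(-47) = -35 + 423 = 388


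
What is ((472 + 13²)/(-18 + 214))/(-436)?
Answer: -641/85456 ≈ -0.0075009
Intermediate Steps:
((472 + 13²)/(-18 + 214))/(-436) = ((472 + 169)/196)*(-1/436) = (641*(1/196))*(-1/436) = (641/196)*(-1/436) = -641/85456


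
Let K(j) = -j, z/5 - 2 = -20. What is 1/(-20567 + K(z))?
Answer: -1/20477 ≈ -4.8835e-5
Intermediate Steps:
z = -90 (z = 10 + 5*(-20) = 10 - 100 = -90)
1/(-20567 + K(z)) = 1/(-20567 - 1*(-90)) = 1/(-20567 + 90) = 1/(-20477) = -1/20477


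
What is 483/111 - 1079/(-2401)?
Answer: 426484/88837 ≈ 4.8008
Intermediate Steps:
483/111 - 1079/(-2401) = 483*(1/111) - 1079*(-1/2401) = 161/37 + 1079/2401 = 426484/88837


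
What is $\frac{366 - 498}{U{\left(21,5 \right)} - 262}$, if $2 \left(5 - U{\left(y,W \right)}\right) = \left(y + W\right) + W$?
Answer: $\frac{264}{545} \approx 0.4844$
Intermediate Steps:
$U{\left(y,W \right)} = 5 - W - \frac{y}{2}$ ($U{\left(y,W \right)} = 5 - \frac{\left(y + W\right) + W}{2} = 5 - \frac{\left(W + y\right) + W}{2} = 5 - \frac{y + 2 W}{2} = 5 - \left(W + \frac{y}{2}\right) = 5 - W - \frac{y}{2}$)
$\frac{366 - 498}{U{\left(21,5 \right)} - 262} = \frac{366 - 498}{\left(5 - 5 - \frac{21}{2}\right) - 262} = - \frac{132}{\left(5 - 5 - \frac{21}{2}\right) - 262} = - \frac{132}{- \frac{21}{2} - 262} = - \frac{132}{- \frac{545}{2}} = \left(-132\right) \left(- \frac{2}{545}\right) = \frac{264}{545}$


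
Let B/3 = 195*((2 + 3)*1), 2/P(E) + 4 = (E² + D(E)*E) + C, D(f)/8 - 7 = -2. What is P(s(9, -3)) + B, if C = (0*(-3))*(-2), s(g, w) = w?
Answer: 336373/115 ≈ 2925.0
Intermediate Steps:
D(f) = 40 (D(f) = 56 + 8*(-2) = 56 - 16 = 40)
C = 0 (C = 0*(-2) = 0)
P(E) = 2/(-4 + E² + 40*E) (P(E) = 2/(-4 + ((E² + 40*E) + 0)) = 2/(-4 + (E² + 40*E)) = 2/(-4 + E² + 40*E))
B = 2925 (B = 3*(195*((2 + 3)*1)) = 3*(195*(5*1)) = 3*(195*5) = 3*975 = 2925)
P(s(9, -3)) + B = 2/(-4 + (-3)² + 40*(-3)) + 2925 = 2/(-4 + 9 - 120) + 2925 = 2/(-115) + 2925 = 2*(-1/115) + 2925 = -2/115 + 2925 = 336373/115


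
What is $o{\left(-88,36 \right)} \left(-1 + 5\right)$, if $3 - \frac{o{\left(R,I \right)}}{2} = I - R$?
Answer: $-968$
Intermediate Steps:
$o{\left(R,I \right)} = 6 - 2 I + 2 R$ ($o{\left(R,I \right)} = 6 - 2 \left(I - R\right) = 6 - \left(- 2 R + 2 I\right) = 6 - 2 I + 2 R$)
$o{\left(-88,36 \right)} \left(-1 + 5\right) = \left(6 - 72 + 2 \left(-88\right)\right) \left(-1 + 5\right) = \left(6 - 72 - 176\right) 4 = \left(-242\right) 4 = -968$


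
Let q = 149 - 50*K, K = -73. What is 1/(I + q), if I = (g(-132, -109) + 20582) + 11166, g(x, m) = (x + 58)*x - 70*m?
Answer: 1/52945 ≈ 1.8888e-5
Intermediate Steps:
g(x, m) = -70*m + x*(58 + x) (g(x, m) = (58 + x)*x - 70*m = x*(58 + x) - 70*m = -70*m + x*(58 + x))
q = 3799 (q = 149 - 50*(-73) = 149 + 3650 = 3799)
I = 49146 (I = (((-132)² - 70*(-109) + 58*(-132)) + 20582) + 11166 = ((17424 + 7630 - 7656) + 20582) + 11166 = (17398 + 20582) + 11166 = 37980 + 11166 = 49146)
1/(I + q) = 1/(49146 + 3799) = 1/52945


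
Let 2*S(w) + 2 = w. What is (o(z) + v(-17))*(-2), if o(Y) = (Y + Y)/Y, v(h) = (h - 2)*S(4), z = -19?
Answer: 34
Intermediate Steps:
S(w) = -1 + w/2
v(h) = -2 + h (v(h) = (h - 2)*(-1 + (1/2)*4) = (-2 + h)*(-1 + 2) = (-2 + h)*1 = -2 + h)
o(Y) = 2 (o(Y) = (2*Y)/Y = 2)
(o(z) + v(-17))*(-2) = (2 + (-2 - 17))*(-2) = (2 - 19)*(-2) = -17*(-2) = 34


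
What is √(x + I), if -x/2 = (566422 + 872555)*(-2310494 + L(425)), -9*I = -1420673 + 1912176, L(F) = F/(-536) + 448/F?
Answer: √7763876135685484423919/34170 ≈ 2.5787e+6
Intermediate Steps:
L(F) = 448/F - F/536 (L(F) = F*(-1/536) + 448/F = -F/536 + 448/F = 448/F - F/536)
I = -491503/9 (I = -(-1420673 + 1912176)/9 = -⅑*491503 = -491503/9 ≈ -54611.)
x = 757377446049087969/113900 (x = -2*(566422 + 872555)*(-2310494 + (448/425 - 1/536*425)) = -2877954*(-2310494 + (448*(1/425) - 425/536)) = -2877954*(-2310494 + (448/425 - 425/536)) = -2877954*(-2310494 + 59503/227800) = -2877954*(-526330473697)/227800 = -2*(-757377446049087969/227800) = 757377446049087969/113900 ≈ 6.6495e+12)
√(x + I) = √(757377446049087969/113900 - 491503/9) = √(6816396958459600021/1025100) = √7763876135685484423919/34170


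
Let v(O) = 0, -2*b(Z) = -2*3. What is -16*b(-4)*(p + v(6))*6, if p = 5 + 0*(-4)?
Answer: -1440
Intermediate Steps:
p = 5 (p = 5 + 0 = 5)
b(Z) = 3 (b(Z) = -(-1)*3 = -½*(-6) = 3)
-16*b(-4)*(p + v(6))*6 = -48*(5 + 0)*6 = -48*5*6 = -16*15*6 = -240*6 = -1440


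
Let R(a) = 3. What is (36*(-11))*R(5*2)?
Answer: -1188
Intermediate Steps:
(36*(-11))*R(5*2) = (36*(-11))*3 = -396*3 = -1188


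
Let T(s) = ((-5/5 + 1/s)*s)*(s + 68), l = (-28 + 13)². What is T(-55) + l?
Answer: 953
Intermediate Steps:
l = 225 (l = (-15)² = 225)
T(s) = s*(-1 + 1/s)*(68 + s) (T(s) = ((-5*⅕ + 1/s)*s)*(68 + s) = ((-1 + 1/s)*s)*(68 + s) = (s*(-1 + 1/s))*(68 + s) = s*(-1 + 1/s)*(68 + s))
T(-55) + l = (68 - 1*(-55)² - 67*(-55)) + 225 = (68 - 1*3025 + 3685) + 225 = (68 - 3025 + 3685) + 225 = 728 + 225 = 953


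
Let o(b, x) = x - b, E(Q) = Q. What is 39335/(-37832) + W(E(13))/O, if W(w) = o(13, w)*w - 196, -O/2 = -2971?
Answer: -120571821/112398872 ≈ -1.0727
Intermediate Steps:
O = 5942 (O = -2*(-2971) = 5942)
W(w) = -196 + w*(-13 + w) (W(w) = (w - 1*13)*w - 196 = (w - 13)*w - 196 = (-13 + w)*w - 196 = w*(-13 + w) - 196 = -196 + w*(-13 + w))
39335/(-37832) + W(E(13))/O = 39335/(-37832) + (-196 + 13*(-13 + 13))/5942 = 39335*(-1/37832) + (-196 + 13*0)*(1/5942) = -39335/37832 + (-196 + 0)*(1/5942) = -39335/37832 - 196*1/5942 = -39335/37832 - 98/2971 = -120571821/112398872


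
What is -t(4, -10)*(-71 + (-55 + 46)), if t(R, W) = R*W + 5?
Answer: -2800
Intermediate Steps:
t(R, W) = 5 + R*W
-t(4, -10)*(-71 + (-55 + 46)) = -(5 + 4*(-10))*(-71 + (-55 + 46)) = -(5 - 40)*(-71 - 9) = -(-35)*(-80) = -1*2800 = -2800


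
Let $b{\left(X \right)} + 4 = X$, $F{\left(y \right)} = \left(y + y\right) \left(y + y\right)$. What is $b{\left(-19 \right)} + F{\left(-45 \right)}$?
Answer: $8077$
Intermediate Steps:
$F{\left(y \right)} = 4 y^{2}$ ($F{\left(y \right)} = 2 y 2 y = 4 y^{2}$)
$b{\left(X \right)} = -4 + X$
$b{\left(-19 \right)} + F{\left(-45 \right)} = \left(-4 - 19\right) + 4 \left(-45\right)^{2} = -23 + 4 \cdot 2025 = -23 + 8100 = 8077$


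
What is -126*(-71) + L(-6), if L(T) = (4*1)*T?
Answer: 8922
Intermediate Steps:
L(T) = 4*T
-126*(-71) + L(-6) = -126*(-71) + 4*(-6) = 8946 - 24 = 8922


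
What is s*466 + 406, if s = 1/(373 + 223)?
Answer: 121221/298 ≈ 406.78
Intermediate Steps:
s = 1/596 ≈ 0.0016779
s*466 + 406 = (1/596)*466 + 406 = 233/298 + 406 = 121221/298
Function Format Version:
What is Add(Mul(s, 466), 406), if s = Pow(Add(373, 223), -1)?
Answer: Rational(121221, 298) ≈ 406.78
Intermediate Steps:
s = Rational(1, 596) (s = Pow(596, -1) = Rational(1, 596) ≈ 0.0016779)
Add(Mul(s, 466), 406) = Add(Mul(Rational(1, 596), 466), 406) = Add(Rational(233, 298), 406) = Rational(121221, 298)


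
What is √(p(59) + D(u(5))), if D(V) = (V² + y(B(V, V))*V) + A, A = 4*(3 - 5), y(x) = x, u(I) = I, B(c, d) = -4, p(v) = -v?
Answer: I*√62 ≈ 7.874*I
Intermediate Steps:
A = -8 (A = 4*(-2) = -8)
D(V) = -8 + V² - 4*V (D(V) = (V² - 4*V) - 8 = -8 + V² - 4*V)
√(p(59) + D(u(5))) = √(-1*59 + (-8 + 5² - 4*5)) = √(-59 + (-8 + 25 - 20)) = √(-59 - 3) = √(-62) = I*√62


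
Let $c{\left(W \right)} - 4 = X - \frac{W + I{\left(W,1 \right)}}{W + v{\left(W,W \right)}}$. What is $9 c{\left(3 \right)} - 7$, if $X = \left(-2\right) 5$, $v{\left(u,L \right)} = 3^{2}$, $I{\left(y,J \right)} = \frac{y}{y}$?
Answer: $-64$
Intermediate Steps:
$I{\left(y,J \right)} = 1$
$v{\left(u,L \right)} = 9$
$X = -10$
$c{\left(W \right)} = -6 - \frac{1 + W}{9 + W}$ ($c{\left(W \right)} = 4 - \left(10 + \frac{W + 1}{W + 9}\right) = 4 - \left(10 + \frac{1 + W}{9 + W}\right) = -6 - \frac{1 + W}{9 + W}$)
$9 c{\left(3 \right)} - 7 = 9 \frac{-55 - 21}{9 + 3} - 7 = 9 \frac{-55 - 21}{12} - 7 = 9 \cdot \frac{1}{12} \left(-76\right) - 7 = 9 \left(- \frac{19}{3}\right) - 7 = -57 - 7 = -64$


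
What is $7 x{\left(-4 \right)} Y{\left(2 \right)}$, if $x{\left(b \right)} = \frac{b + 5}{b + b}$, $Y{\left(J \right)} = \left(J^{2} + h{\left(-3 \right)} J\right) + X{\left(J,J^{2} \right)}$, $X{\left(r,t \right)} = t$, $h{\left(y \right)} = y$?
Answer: $- \frac{7}{4} \approx -1.75$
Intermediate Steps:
$Y{\left(J \right)} = - 3 J + 2 J^{2}$ ($Y{\left(J \right)} = \left(J^{2} - 3 J\right) + J^{2} = - 3 J + 2 J^{2}$)
$x{\left(b \right)} = \frac{5 + b}{2 b}$
$7 x{\left(-4 \right)} Y{\left(2 \right)} = 7 \frac{5 - 4}{2 \left(-4\right)} 2 \left(-3 + 2 \cdot 2\right) = 7 \cdot \frac{1}{2} \left(- \frac{1}{4}\right) 1 \cdot 2 \left(-3 + 4\right) = 7 \left(- \frac{1}{8}\right) 2 \cdot 1 = \left(- \frac{7}{8}\right) 2 = - \frac{7}{4}$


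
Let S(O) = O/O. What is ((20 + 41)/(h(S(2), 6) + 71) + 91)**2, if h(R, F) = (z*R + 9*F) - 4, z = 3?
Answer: 128709025/15376 ≈ 8370.8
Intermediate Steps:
S(O) = 1
h(R, F) = -4 + 3*R + 9*F (h(R, F) = (3*R + 9*F) - 4 = -4 + 3*R + 9*F)
((20 + 41)/(h(S(2), 6) + 71) + 91)**2 = ((20 + 41)/((-4 + 3*1 + 9*6) + 71) + 91)**2 = (61/((-4 + 3 + 54) + 71) + 91)**2 = (61/(53 + 71) + 91)**2 = (61/124 + 91)**2 = (11345/124)**2 = 128709025/15376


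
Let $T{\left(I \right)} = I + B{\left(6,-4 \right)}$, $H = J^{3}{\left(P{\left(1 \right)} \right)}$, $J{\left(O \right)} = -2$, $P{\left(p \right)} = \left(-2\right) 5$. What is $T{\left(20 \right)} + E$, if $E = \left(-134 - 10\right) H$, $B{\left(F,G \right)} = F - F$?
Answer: $1172$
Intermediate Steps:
$P{\left(p \right)} = -10$
$B{\left(F,G \right)} = 0$
$H = -8$ ($H = \left(-2\right)^{3} = -8$)
$T{\left(I \right)} = I$ ($T{\left(I \right)} = I + 0 = I$)
$E = 1152$ ($E = \left(-134 - 10\right) \left(-8\right) = \left(-144\right) \left(-8\right) = 1152$)
$T{\left(20 \right)} + E = 20 + 1152 = 1172$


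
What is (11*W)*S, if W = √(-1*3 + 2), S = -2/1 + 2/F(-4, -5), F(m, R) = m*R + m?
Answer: -165*I/8 ≈ -20.625*I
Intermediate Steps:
F(m, R) = m + R*m (F(m, R) = R*m + m = m + R*m)
S = -15/8 (S = -2/1 + 2/((-4*(1 - 5))) = -2*1 + 2/((-4*(-4))) = -2 + 2/16 = -2 + 2*(1/16) = -2 + ⅛ = -15/8 ≈ -1.8750)
W = I (W = √(-3 + 2) = √(-1) = I ≈ 1.0*I)
(11*W)*S = (11*I)*(-15/8) = -165*I/8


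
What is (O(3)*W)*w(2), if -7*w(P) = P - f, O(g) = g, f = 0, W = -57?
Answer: 342/7 ≈ 48.857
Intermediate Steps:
w(P) = -P/7 (w(P) = -(P - 1*0)/7 = -(P + 0)/7 = -P/7)
(O(3)*W)*w(2) = (3*(-57))*(-⅐*2) = -171*(-2/7) = 342/7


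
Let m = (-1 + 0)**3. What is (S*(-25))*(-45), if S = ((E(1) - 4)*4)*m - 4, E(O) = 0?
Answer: 13500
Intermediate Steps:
m = -1 (m = (-1)**3 = -1)
S = 12 (S = ((0 - 4)*4)*(-1) - 4 = -4*4*(-1) - 4 = -16*(-1) - 4 = 16 - 4 = 12)
(S*(-25))*(-45) = (12*(-25))*(-45) = -300*(-45) = 13500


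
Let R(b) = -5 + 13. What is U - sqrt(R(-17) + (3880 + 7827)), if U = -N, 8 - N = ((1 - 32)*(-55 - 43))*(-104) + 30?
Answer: -315930 - sqrt(11715) ≈ -3.1604e+5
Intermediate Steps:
R(b) = 8
N = 315930 (N = 8 - (((1 - 32)*(-55 - 43))*(-104) + 30) = 8 - (-31*(-98)*(-104) + 30) = 8 - (3038*(-104) + 30) = 8 - (-315952 + 30) = 8 - 1*(-315922) = 8 + 315922 = 315930)
U = -315930 (U = -1*315930 = -315930)
U - sqrt(R(-17) + (3880 + 7827)) = -315930 - sqrt(8 + (3880 + 7827)) = -315930 - sqrt(8 + 11707) = -315930 - sqrt(11715)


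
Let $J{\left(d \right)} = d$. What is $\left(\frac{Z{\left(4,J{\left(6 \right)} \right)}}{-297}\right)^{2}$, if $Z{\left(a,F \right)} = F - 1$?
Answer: $\frac{25}{88209} \approx 0.00028342$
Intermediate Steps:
$Z{\left(a,F \right)} = -1 + F$
$\left(\frac{Z{\left(4,J{\left(6 \right)} \right)}}{-297}\right)^{2} = \left(\frac{-1 + 6}{-297}\right)^{2} = \left(5 \left(- \frac{1}{297}\right)\right)^{2} = \left(- \frac{5}{297}\right)^{2} = \frac{25}{88209}$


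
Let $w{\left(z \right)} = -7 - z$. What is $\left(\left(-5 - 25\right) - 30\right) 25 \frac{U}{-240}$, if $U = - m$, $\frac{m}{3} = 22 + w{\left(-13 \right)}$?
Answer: $-525$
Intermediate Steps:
$m = 84$ ($m = 3 \left(22 - -6\right) = 3 \left(22 + \left(-7 + 13\right)\right) = 3 \left(22 + 6\right) = 3 \cdot 28 = 84$)
$U = -84$ ($U = \left(-1\right) 84 = -84$)
$\left(\left(-5 - 25\right) - 30\right) 25 \frac{U}{-240} = \left(\left(-5 - 25\right) - 30\right) 25 \left(- \frac{84}{-240}\right) = \left(\left(-5 - 25\right) - 30\right) 25 \left(\left(-84\right) \left(- \frac{1}{240}\right)\right) = \left(-30 - 30\right) 25 \cdot \frac{7}{20} = \left(-60\right) 25 \cdot \frac{7}{20} = \left(-1500\right) \frac{7}{20} = -525$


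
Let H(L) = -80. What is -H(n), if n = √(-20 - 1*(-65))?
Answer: 80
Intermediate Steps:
n = 3*√5 (n = √(-20 + 65) = √45 = 3*√5 ≈ 6.7082)
-H(n) = -1*(-80) = 80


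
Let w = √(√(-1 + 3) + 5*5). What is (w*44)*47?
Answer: 2068*√(25 + √2) ≈ 10628.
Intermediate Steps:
w = √(25 + √2) (w = √(√2 + 25) = √(25 + √2) ≈ 5.1395)
(w*44)*47 = (√(25 + √2)*44)*47 = (44*√(25 + √2))*47 = 2068*√(25 + √2)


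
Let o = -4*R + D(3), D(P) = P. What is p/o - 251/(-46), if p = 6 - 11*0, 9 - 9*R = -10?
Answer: 9815/2254 ≈ 4.3545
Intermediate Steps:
R = 19/9 (R = 1 - ⅑*(-10) = 1 + 10/9 = 19/9 ≈ 2.1111)
p = 6 (p = 6 + 0 = 6)
o = -49/9 (o = -4*19/9 + 3 = -76/9 + 3 = -49/9 ≈ -5.4444)
p/o - 251/(-46) = 6/(-49/9) - 251/(-46) = 6*(-9/49) - 251*(-1/46) = -54/49 + 251/46 = 9815/2254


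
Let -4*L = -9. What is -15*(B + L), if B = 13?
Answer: -915/4 ≈ -228.75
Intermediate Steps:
L = 9/4 (L = -1/4*(-9) = 9/4 ≈ 2.2500)
-15*(B + L) = -15*(13 + 9/4) = -15*61/4 = -915/4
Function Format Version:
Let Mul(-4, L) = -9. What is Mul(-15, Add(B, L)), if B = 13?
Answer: Rational(-915, 4) ≈ -228.75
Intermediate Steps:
L = Rational(9, 4) (L = Mul(Rational(-1, 4), -9) = Rational(9, 4) ≈ 2.2500)
Mul(-15, Add(B, L)) = Mul(-15, Add(13, Rational(9, 4))) = Mul(-15, Rational(61, 4)) = Rational(-915, 4)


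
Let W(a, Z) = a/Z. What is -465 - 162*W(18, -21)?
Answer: -2283/7 ≈ -326.14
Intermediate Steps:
-465 - 162*W(18, -21) = -465 - 2916/(-21) = -465 - 2916*(-1)/21 = -465 - 162*(-6/7) = -465 + 972/7 = -2283/7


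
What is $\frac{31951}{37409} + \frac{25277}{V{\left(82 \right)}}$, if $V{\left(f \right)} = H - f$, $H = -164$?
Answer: $- \frac{937727347}{9202614} \approx -101.9$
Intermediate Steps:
$V{\left(f \right)} = -164 - f$
$\frac{31951}{37409} + \frac{25277}{V{\left(82 \right)}} = \frac{31951}{37409} + \frac{25277}{-164 - 82} = 31951 \cdot \frac{1}{37409} + \frac{25277}{-164 - 82} = \frac{31951}{37409} + \frac{25277}{-246} = \frac{31951}{37409} + 25277 \left(- \frac{1}{246}\right) = \frac{31951}{37409} - \frac{25277}{246} = - \frac{937727347}{9202614}$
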